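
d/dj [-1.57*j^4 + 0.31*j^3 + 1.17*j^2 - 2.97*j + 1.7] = -6.28*j^3 + 0.93*j^2 + 2.34*j - 2.97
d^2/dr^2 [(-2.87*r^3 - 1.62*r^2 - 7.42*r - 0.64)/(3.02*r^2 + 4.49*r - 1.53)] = (5.6843418860808e-14*r^4 - 233.654202*r^3 + 38.3616660000001*r^2 - 298.089042*r - 141.25016)/(27.543608*r^6 + 122.851788*r^5 + 140.78787*r^4 - 33.960115*r^3 - 71.326305*r^2 + 31.531923*r - 3.581577)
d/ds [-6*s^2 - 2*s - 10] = -12*s - 2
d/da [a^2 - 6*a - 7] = 2*a - 6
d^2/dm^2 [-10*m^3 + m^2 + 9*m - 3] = 2 - 60*m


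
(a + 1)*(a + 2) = a^2 + 3*a + 2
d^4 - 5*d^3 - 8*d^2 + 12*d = d*(d - 6)*(d - 1)*(d + 2)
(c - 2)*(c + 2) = c^2 - 4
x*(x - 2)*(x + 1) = x^3 - x^2 - 2*x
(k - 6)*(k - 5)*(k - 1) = k^3 - 12*k^2 + 41*k - 30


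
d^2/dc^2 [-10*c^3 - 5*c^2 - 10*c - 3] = -60*c - 10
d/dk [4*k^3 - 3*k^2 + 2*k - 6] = 12*k^2 - 6*k + 2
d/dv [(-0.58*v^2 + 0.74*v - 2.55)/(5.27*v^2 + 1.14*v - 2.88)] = (-4.561*v^2 + 30.2178*v + 0.7758)/(27.7729*v^4 + 12.0156*v^3 - 29.0556*v^2 - 6.5664*v + 8.2944)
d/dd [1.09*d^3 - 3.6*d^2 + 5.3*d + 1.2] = 3.27*d^2 - 7.2*d + 5.3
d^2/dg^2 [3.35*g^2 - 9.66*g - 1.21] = 6.70000000000000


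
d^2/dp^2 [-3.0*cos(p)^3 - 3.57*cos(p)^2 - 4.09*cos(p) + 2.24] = 6.34*cos(p) + 7.14*cos(2*p) + 6.75*cos(3*p)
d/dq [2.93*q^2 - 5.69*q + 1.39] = 5.86*q - 5.69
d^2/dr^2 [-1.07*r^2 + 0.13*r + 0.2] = -2.14000000000000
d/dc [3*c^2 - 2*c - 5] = 6*c - 2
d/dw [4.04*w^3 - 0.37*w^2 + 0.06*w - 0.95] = 12.12*w^2 - 0.74*w + 0.06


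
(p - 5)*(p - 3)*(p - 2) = p^3 - 10*p^2 + 31*p - 30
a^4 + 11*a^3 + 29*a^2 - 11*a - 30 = (a - 1)*(a + 1)*(a + 5)*(a + 6)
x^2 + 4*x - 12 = (x - 2)*(x + 6)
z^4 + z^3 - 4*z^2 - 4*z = z*(z - 2)*(z + 1)*(z + 2)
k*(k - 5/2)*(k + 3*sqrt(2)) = k^3 - 5*k^2/2 + 3*sqrt(2)*k^2 - 15*sqrt(2)*k/2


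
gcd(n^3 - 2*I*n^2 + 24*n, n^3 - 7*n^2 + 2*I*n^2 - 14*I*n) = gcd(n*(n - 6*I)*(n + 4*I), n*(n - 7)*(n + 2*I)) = n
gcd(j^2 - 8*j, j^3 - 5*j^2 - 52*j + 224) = j - 8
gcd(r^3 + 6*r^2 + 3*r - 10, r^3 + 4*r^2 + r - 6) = r^2 + r - 2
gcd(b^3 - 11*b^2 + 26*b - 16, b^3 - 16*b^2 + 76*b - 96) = b^2 - 10*b + 16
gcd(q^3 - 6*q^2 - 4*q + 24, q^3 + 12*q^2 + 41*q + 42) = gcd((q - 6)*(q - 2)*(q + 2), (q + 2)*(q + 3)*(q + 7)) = q + 2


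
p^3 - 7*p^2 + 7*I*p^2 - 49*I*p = p*(p - 7)*(p + 7*I)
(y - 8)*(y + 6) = y^2 - 2*y - 48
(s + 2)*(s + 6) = s^2 + 8*s + 12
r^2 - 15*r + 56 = (r - 8)*(r - 7)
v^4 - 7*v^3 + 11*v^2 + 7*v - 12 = (v - 4)*(v - 3)*(v - 1)*(v + 1)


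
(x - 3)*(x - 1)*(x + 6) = x^3 + 2*x^2 - 21*x + 18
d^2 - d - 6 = (d - 3)*(d + 2)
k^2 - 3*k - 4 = (k - 4)*(k + 1)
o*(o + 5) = o^2 + 5*o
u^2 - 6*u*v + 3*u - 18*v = (u + 3)*(u - 6*v)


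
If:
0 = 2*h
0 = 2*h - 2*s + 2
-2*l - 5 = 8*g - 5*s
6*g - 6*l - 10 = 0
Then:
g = 1/3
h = 0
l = -4/3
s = 1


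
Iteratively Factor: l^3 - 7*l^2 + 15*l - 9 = (l - 1)*(l^2 - 6*l + 9) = (l - 3)*(l - 1)*(l - 3)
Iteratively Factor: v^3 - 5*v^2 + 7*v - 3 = (v - 1)*(v^2 - 4*v + 3) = (v - 1)^2*(v - 3)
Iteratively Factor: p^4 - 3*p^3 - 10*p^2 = (p - 5)*(p^3 + 2*p^2) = (p - 5)*(p + 2)*(p^2) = p*(p - 5)*(p + 2)*(p)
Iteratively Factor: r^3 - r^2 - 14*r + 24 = (r + 4)*(r^2 - 5*r + 6) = (r - 3)*(r + 4)*(r - 2)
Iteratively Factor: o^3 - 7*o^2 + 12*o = (o)*(o^2 - 7*o + 12) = o*(o - 4)*(o - 3)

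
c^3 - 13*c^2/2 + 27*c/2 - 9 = (c - 3)*(c - 2)*(c - 3/2)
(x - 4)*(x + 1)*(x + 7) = x^3 + 4*x^2 - 25*x - 28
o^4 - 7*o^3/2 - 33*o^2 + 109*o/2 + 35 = (o - 7)*(o - 2)*(o + 1/2)*(o + 5)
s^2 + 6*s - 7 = (s - 1)*(s + 7)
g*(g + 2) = g^2 + 2*g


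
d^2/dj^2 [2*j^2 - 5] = 4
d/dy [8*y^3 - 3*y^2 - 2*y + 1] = 24*y^2 - 6*y - 2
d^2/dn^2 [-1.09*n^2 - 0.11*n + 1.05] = -2.18000000000000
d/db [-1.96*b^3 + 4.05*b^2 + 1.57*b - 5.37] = -5.88*b^2 + 8.1*b + 1.57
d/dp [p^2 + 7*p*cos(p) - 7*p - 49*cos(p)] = -7*p*sin(p) + 2*p + 49*sin(p) + 7*cos(p) - 7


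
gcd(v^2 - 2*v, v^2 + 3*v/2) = v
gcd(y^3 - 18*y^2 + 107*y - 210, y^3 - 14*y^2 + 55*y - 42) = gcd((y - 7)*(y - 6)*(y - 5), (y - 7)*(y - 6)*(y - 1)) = y^2 - 13*y + 42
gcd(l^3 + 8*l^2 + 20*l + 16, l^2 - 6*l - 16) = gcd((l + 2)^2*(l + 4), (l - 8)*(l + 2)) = l + 2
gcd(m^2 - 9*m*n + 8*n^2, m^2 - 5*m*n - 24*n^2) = m - 8*n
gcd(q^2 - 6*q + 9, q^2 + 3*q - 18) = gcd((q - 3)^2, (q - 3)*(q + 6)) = q - 3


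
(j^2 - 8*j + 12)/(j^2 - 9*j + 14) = (j - 6)/(j - 7)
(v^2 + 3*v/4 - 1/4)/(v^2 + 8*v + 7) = (v - 1/4)/(v + 7)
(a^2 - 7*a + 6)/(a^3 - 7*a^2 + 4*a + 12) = (a - 1)/(a^2 - a - 2)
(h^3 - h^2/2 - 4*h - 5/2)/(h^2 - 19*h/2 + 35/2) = (h^2 + 2*h + 1)/(h - 7)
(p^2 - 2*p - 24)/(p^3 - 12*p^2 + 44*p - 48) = (p + 4)/(p^2 - 6*p + 8)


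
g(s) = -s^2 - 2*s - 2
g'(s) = -2*s - 2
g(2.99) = -16.92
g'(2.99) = -7.98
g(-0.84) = -1.03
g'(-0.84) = -0.32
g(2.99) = -16.92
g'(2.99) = -7.98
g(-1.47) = -1.22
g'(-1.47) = 0.94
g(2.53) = -13.46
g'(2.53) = -7.06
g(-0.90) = -1.01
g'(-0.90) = -0.20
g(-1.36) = -1.13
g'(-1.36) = 0.72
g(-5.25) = -19.06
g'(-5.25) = 8.50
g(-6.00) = -26.00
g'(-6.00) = 10.00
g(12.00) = -170.00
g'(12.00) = -26.00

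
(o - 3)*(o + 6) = o^2 + 3*o - 18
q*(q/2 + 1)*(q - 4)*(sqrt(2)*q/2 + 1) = sqrt(2)*q^4/4 - sqrt(2)*q^3/2 + q^3/2 - 2*sqrt(2)*q^2 - q^2 - 4*q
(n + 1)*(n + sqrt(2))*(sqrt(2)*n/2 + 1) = sqrt(2)*n^3/2 + sqrt(2)*n^2/2 + 2*n^2 + sqrt(2)*n + 2*n + sqrt(2)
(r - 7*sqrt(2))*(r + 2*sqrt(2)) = r^2 - 5*sqrt(2)*r - 28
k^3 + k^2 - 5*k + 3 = (k - 1)^2*(k + 3)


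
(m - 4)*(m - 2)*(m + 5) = m^3 - m^2 - 22*m + 40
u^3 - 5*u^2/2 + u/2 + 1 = (u - 2)*(u - 1)*(u + 1/2)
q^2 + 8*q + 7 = (q + 1)*(q + 7)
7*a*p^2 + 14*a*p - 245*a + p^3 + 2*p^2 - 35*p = (7*a + p)*(p - 5)*(p + 7)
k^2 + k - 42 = (k - 6)*(k + 7)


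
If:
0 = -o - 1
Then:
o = -1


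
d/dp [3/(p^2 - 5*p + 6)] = 3*(5 - 2*p)/(p^2 - 5*p + 6)^2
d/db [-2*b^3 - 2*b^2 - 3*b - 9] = -6*b^2 - 4*b - 3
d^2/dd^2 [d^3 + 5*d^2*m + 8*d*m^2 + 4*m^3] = 6*d + 10*m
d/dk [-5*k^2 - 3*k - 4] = -10*k - 3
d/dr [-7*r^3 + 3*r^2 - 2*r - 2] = -21*r^2 + 6*r - 2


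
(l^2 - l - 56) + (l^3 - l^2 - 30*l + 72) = l^3 - 31*l + 16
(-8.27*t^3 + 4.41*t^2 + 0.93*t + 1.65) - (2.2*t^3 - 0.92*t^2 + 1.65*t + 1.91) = -10.47*t^3 + 5.33*t^2 - 0.72*t - 0.26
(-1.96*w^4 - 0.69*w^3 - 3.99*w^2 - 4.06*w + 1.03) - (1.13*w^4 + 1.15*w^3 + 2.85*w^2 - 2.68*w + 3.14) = -3.09*w^4 - 1.84*w^3 - 6.84*w^2 - 1.38*w - 2.11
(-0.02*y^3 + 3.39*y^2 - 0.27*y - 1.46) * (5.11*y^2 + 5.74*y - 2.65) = -0.1022*y^5 + 17.2081*y^4 + 18.1319*y^3 - 17.9939*y^2 - 7.6649*y + 3.869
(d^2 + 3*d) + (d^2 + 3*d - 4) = 2*d^2 + 6*d - 4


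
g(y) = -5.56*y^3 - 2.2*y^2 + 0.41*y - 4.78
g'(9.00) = -1390.27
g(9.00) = -4232.53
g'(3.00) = -162.91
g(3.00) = -173.47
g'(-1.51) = -30.98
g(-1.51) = 8.73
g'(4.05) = -291.00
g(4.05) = -408.56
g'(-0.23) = 0.54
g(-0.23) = -4.92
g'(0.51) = -6.17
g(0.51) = -5.88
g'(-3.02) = -138.43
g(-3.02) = 127.06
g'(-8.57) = -1186.94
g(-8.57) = 3329.72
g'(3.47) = -215.70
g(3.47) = -262.15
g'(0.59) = -7.99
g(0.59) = -6.45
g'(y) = -16.68*y^2 - 4.4*y + 0.41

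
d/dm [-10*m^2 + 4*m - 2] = 4 - 20*m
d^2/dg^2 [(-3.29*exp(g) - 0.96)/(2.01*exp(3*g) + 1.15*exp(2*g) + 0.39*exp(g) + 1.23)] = (-53.167716*exp(6*g) - 57.720969*exp(5*g) - 18.444341*exp(4*g) + 100.632348*exp(3*g) + 47.991222*exp(2*g) + 6.863877*exp(g) - 4.516929)*exp(g)/(8.120601*exp(9*g) + 13.938345*exp(8*g) + 12.701592*exp(7*g) + 21.837754*exp(6*g) + 19.523358*exp(5*g) + 11.189952*exp(4*g) + 12.492036*exp(3*g) + 5.780754*exp(2*g) + 1.770093*exp(g) + 1.860867)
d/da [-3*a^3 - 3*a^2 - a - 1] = -9*a^2 - 6*a - 1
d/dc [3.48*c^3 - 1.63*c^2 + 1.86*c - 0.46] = 10.44*c^2 - 3.26*c + 1.86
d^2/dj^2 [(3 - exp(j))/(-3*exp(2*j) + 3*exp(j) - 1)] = (9*exp(4*j) - 99*exp(3*j) + 63*exp(2*j) + 12*exp(j) - 8)*exp(j)/(27*exp(6*j) - 81*exp(5*j) + 108*exp(4*j) - 81*exp(3*j) + 36*exp(2*j) - 9*exp(j) + 1)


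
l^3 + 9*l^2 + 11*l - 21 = (l - 1)*(l + 3)*(l + 7)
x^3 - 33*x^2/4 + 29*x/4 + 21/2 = (x - 7)*(x - 2)*(x + 3/4)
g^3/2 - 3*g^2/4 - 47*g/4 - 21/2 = (g/2 + 1/2)*(g - 6)*(g + 7/2)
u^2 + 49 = (u - 7*I)*(u + 7*I)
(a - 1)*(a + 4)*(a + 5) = a^3 + 8*a^2 + 11*a - 20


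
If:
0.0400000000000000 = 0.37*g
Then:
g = 0.11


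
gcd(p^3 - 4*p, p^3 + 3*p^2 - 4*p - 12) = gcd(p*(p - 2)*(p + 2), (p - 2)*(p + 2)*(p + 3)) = p^2 - 4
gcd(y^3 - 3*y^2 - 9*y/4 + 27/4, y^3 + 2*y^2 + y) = 1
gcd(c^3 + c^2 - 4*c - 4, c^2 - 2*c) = c - 2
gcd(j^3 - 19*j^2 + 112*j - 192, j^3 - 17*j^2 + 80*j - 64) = j^2 - 16*j + 64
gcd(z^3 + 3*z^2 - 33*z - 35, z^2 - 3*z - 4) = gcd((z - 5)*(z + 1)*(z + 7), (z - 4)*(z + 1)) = z + 1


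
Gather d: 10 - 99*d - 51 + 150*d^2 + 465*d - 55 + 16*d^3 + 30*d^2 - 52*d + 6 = 16*d^3 + 180*d^2 + 314*d - 90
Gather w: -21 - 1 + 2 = -20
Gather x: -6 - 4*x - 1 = -4*x - 7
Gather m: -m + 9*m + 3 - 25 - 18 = 8*m - 40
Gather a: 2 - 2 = 0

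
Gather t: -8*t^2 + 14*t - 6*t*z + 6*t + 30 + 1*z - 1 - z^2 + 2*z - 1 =-8*t^2 + t*(20 - 6*z) - z^2 + 3*z + 28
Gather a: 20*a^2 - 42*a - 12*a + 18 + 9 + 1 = 20*a^2 - 54*a + 28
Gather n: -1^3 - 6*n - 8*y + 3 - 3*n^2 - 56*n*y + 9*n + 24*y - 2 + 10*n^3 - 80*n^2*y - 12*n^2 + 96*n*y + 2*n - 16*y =10*n^3 + n^2*(-80*y - 15) + n*(40*y + 5)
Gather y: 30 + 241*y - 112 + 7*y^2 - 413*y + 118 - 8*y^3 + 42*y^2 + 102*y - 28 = -8*y^3 + 49*y^2 - 70*y + 8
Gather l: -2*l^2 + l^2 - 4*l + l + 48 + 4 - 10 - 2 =-l^2 - 3*l + 40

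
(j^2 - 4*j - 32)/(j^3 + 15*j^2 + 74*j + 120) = (j - 8)/(j^2 + 11*j + 30)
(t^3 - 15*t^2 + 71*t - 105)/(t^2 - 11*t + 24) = (t^2 - 12*t + 35)/(t - 8)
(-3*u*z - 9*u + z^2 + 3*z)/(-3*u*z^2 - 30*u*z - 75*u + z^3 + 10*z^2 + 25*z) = (z + 3)/(z^2 + 10*z + 25)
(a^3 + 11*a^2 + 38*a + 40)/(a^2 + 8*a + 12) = (a^2 + 9*a + 20)/(a + 6)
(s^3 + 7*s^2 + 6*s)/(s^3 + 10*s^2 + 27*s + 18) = s/(s + 3)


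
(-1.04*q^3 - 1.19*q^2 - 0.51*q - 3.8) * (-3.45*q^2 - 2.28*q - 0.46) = 3.588*q^5 + 6.4767*q^4 + 4.9511*q^3 + 14.8202*q^2 + 8.8986*q + 1.748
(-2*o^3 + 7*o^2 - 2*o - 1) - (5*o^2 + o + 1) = -2*o^3 + 2*o^2 - 3*o - 2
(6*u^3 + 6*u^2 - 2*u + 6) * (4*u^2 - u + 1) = 24*u^5 + 18*u^4 - 8*u^3 + 32*u^2 - 8*u + 6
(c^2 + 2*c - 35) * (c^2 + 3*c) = c^4 + 5*c^3 - 29*c^2 - 105*c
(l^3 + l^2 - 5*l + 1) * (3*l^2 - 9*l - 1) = 3*l^5 - 6*l^4 - 25*l^3 + 47*l^2 - 4*l - 1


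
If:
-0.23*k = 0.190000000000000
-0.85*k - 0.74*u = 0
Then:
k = -0.83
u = 0.95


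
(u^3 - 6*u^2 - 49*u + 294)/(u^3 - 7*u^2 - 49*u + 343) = (u - 6)/(u - 7)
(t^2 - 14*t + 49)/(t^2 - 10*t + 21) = (t - 7)/(t - 3)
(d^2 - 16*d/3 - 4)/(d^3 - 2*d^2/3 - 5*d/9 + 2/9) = 3*(d - 6)/(3*d^2 - 4*d + 1)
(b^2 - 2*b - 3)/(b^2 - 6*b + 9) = (b + 1)/(b - 3)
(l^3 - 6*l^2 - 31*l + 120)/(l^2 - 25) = (l^2 - 11*l + 24)/(l - 5)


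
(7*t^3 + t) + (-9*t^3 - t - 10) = -2*t^3 - 10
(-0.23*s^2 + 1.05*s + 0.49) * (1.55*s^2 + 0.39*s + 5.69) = -0.3565*s^4 + 1.5378*s^3 - 0.1397*s^2 + 6.1656*s + 2.7881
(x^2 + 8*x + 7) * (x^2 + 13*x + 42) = x^4 + 21*x^3 + 153*x^2 + 427*x + 294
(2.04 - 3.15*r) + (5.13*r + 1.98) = 1.98*r + 4.02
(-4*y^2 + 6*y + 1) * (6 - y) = 4*y^3 - 30*y^2 + 35*y + 6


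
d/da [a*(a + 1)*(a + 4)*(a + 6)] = 4*a^3 + 33*a^2 + 68*a + 24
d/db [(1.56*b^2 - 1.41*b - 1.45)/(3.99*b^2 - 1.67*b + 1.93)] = (3.0207*b^2 + 17.5926*b - 5.1428)/(15.9201*b^4 - 13.3266*b^3 + 18.1903*b^2 - 6.4462*b + 3.7249)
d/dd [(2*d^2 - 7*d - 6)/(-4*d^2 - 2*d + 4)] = 2*(-4*d^2 - 4*d - 5)/(4*d^4 + 4*d^3 - 7*d^2 - 4*d + 4)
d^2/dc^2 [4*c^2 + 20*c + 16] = 8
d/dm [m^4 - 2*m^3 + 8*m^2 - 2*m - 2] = 4*m^3 - 6*m^2 + 16*m - 2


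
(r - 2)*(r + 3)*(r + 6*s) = r^3 + 6*r^2*s + r^2 + 6*r*s - 6*r - 36*s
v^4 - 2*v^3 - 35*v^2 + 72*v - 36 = (v - 6)*(v - 1)^2*(v + 6)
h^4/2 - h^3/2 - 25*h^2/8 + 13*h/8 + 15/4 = (h/2 + 1)*(h - 5/2)*(h - 3/2)*(h + 1)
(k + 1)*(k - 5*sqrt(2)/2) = k^2 - 5*sqrt(2)*k/2 + k - 5*sqrt(2)/2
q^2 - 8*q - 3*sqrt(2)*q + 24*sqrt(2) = (q - 8)*(q - 3*sqrt(2))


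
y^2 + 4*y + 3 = (y + 1)*(y + 3)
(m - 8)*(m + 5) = m^2 - 3*m - 40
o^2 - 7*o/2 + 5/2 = (o - 5/2)*(o - 1)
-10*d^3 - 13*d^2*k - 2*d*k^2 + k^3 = (-5*d + k)*(d + k)*(2*d + k)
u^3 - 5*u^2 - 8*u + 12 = (u - 6)*(u - 1)*(u + 2)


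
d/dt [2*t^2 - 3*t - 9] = 4*t - 3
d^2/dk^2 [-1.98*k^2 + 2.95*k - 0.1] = -3.96000000000000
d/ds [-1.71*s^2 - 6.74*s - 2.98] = -3.42*s - 6.74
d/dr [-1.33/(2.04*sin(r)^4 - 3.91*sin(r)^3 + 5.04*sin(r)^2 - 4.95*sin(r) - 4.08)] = (10.8528*sin(r)^3 - 15.6009*sin(r)^2 + 13.4064*sin(r) - 6.5835)*cos(r)/(-2.04*sin(r)^4 + 3.91*sin(r)^3 - 5.04*sin(r)^2 + 4.95*sin(r) + 4.08)^2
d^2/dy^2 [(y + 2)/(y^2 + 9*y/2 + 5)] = 16/(8*y^3 + 60*y^2 + 150*y + 125)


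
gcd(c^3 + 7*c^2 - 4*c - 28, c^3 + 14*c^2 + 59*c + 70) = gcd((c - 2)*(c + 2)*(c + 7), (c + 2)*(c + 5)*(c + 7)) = c^2 + 9*c + 14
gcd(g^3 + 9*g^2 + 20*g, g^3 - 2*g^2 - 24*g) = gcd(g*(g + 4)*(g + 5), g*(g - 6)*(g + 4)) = g^2 + 4*g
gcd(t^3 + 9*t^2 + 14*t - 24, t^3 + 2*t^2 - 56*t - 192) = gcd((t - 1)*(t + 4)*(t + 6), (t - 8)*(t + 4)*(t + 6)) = t^2 + 10*t + 24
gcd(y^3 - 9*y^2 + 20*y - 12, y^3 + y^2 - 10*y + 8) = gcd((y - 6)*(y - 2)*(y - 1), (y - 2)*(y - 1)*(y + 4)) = y^2 - 3*y + 2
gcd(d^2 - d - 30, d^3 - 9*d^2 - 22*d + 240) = d^2 - d - 30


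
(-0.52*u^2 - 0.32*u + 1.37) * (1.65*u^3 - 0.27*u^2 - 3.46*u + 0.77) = -0.858*u^5 - 0.3876*u^4 + 4.1461*u^3 + 0.3369*u^2 - 4.9866*u + 1.0549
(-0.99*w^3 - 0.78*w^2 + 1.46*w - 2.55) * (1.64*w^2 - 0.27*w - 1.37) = -1.6236*w^5 - 1.0119*w^4 + 3.9613*w^3 - 3.5076*w^2 - 1.3117*w + 3.4935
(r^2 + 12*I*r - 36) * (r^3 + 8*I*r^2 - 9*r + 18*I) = r^5 + 20*I*r^4 - 141*r^3 - 378*I*r^2 + 108*r - 648*I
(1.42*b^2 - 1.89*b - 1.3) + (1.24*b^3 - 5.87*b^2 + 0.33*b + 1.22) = 1.24*b^3 - 4.45*b^2 - 1.56*b - 0.0800000000000001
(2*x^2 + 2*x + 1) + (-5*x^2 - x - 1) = -3*x^2 + x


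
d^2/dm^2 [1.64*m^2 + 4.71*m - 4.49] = 3.28000000000000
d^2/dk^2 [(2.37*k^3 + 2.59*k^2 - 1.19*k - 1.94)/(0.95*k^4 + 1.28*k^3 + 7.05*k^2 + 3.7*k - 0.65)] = (4.27785*k^9 + 14.02485*k^8 - 89.2295100000001*k^7 - 243.777238*k^6 - 271.758246*k^5 - 322.904472*k^4 - 447.43846*k^3 - 622.90755*k^2 - 340.02498*k - 74.43265)/(0.857375*k^12 + 3.4656*k^11 + 23.757315*k^10 + 63.551702*k^9 + 201.53961*k^8 + 352.98594*k^7 + 560.436795*k^6 + 555.36525*k^5 + 175.35735*k^4 - 49.4561*k^3 - 17.759625*k^2 + 4.68975*k - 0.274625)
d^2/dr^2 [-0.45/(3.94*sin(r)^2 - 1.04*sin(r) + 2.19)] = (27.94248*sin(r)^4 - 5.53176*sin(r)^3 - 56.95848*sin(r)^2 + 12.08844*sin(r) + 6.7923)/(3.94*sin(r)^2 - 1.04*sin(r) + 2.19)^3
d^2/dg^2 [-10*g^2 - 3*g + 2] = -20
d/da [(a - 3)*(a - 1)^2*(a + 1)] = 4*a^3 - 12*a^2 + 4*a + 4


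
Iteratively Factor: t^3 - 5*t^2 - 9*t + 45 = (t + 3)*(t^2 - 8*t + 15) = (t - 3)*(t + 3)*(t - 5)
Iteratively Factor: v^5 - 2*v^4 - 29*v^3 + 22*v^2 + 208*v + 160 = (v - 5)*(v^4 + 3*v^3 - 14*v^2 - 48*v - 32) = (v - 5)*(v - 4)*(v^3 + 7*v^2 + 14*v + 8) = (v - 5)*(v - 4)*(v + 2)*(v^2 + 5*v + 4) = (v - 5)*(v - 4)*(v + 1)*(v + 2)*(v + 4)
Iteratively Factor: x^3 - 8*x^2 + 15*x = (x - 5)*(x^2 - 3*x) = (x - 5)*(x - 3)*(x)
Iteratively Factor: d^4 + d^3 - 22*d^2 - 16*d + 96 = (d + 3)*(d^3 - 2*d^2 - 16*d + 32) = (d + 3)*(d + 4)*(d^2 - 6*d + 8) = (d - 2)*(d + 3)*(d + 4)*(d - 4)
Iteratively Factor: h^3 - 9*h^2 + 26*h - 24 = (h - 2)*(h^2 - 7*h + 12) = (h - 4)*(h - 2)*(h - 3)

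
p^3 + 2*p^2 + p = p*(p + 1)^2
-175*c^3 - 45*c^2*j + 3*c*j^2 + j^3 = (-7*c + j)*(5*c + j)^2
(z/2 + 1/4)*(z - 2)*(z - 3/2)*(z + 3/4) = z^4/2 - 9*z^3/8 - z^2/2 + 39*z/32 + 9/16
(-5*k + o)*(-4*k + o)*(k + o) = 20*k^3 + 11*k^2*o - 8*k*o^2 + o^3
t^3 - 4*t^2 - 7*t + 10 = (t - 5)*(t - 1)*(t + 2)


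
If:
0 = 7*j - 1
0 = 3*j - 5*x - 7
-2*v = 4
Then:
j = 1/7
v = -2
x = -46/35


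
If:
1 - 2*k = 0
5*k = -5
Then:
No Solution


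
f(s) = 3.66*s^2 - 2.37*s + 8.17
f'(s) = 7.32*s - 2.37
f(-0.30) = 9.21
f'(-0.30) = -4.57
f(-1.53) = 20.36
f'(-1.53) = -13.57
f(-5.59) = 135.79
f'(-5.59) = -43.29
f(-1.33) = 17.80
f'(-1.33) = -12.11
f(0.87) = 8.88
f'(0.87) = 4.00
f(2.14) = 19.86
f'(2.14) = 13.29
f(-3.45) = 59.91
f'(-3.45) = -27.62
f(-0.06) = 8.33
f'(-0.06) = -2.81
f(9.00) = 283.30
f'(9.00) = 63.51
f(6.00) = 125.71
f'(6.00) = 41.55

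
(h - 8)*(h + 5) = h^2 - 3*h - 40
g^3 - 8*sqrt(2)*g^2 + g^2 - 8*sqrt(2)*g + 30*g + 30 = (g + 1)*(g - 5*sqrt(2))*(g - 3*sqrt(2))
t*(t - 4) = t^2 - 4*t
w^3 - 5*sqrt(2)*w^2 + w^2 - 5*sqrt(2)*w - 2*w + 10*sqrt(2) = (w - 1)*(w + 2)*(w - 5*sqrt(2))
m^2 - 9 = (m - 3)*(m + 3)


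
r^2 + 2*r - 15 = (r - 3)*(r + 5)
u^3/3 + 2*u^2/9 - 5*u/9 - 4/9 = (u/3 + 1/3)*(u - 4/3)*(u + 1)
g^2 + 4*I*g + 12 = (g - 2*I)*(g + 6*I)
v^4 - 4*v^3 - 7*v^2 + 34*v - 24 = (v - 4)*(v - 2)*(v - 1)*(v + 3)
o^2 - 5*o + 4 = (o - 4)*(o - 1)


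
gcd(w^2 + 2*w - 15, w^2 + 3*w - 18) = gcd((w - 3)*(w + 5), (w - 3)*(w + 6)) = w - 3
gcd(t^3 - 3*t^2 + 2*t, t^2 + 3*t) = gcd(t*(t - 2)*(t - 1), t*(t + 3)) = t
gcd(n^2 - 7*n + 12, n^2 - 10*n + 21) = n - 3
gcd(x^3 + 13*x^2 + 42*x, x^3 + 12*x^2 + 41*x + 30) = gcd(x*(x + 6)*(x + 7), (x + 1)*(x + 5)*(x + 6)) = x + 6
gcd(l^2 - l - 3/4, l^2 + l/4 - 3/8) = 1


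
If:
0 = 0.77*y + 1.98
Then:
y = -2.57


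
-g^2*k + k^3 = k*(-g + k)*(g + k)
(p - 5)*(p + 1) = p^2 - 4*p - 5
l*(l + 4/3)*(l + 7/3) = l^3 + 11*l^2/3 + 28*l/9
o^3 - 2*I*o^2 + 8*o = o*(o - 4*I)*(o + 2*I)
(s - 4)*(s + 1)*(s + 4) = s^3 + s^2 - 16*s - 16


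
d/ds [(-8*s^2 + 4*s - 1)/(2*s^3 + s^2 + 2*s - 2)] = 2*(8*s^4 - 8*s^3 - 7*s^2 + 17*s - 3)/(4*s^6 + 4*s^5 + 9*s^4 - 4*s^3 - 8*s + 4)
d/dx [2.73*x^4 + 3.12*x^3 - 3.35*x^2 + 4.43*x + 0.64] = 10.92*x^3 + 9.36*x^2 - 6.7*x + 4.43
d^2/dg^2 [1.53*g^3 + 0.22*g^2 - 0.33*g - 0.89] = 9.18*g + 0.44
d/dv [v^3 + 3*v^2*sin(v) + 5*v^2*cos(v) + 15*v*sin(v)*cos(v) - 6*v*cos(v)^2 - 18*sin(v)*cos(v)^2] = -5*v^2*sin(v) + 3*v^2*cos(v) + 3*v^2 + 6*v*sin(v) + 6*v*sin(2*v) + 10*v*cos(v) + 15*v*cos(2*v) + 15*sin(2*v)/2 - 9*cos(v)/2 - 3*cos(2*v) - 27*cos(3*v)/2 - 3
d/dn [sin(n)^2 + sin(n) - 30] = sin(2*n) + cos(n)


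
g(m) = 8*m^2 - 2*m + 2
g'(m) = 16*m - 2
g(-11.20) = 1027.92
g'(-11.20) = -181.20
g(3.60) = 98.48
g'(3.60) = 55.60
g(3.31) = 83.03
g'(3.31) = 50.96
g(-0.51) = 5.10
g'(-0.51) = -10.16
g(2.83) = 60.41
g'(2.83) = 43.28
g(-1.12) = 14.28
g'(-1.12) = -19.92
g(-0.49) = 4.90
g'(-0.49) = -9.84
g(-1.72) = 29.11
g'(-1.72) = -29.52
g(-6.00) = 302.00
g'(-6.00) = -98.00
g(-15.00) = 1832.00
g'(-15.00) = -242.00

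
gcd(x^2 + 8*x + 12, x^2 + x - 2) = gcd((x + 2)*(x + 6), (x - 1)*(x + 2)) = x + 2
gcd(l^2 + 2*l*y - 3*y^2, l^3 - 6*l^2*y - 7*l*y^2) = 1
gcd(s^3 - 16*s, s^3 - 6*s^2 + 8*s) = s^2 - 4*s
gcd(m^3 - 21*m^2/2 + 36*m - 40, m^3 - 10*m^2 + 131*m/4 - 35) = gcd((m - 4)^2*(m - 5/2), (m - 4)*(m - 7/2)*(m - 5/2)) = m^2 - 13*m/2 + 10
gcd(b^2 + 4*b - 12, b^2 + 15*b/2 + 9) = b + 6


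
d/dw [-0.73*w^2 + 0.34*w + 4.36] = 0.34 - 1.46*w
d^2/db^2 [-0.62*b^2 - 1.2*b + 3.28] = -1.24000000000000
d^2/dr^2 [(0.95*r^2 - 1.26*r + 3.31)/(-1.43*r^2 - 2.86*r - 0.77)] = (12.923768*r^3 - 34.335444*r^2 - 89.547744*r - 53.535724)/(2.924207*r^6 + 17.545242*r^5 + 39.814203*r^4 + 42.288532*r^3 + 21.438417*r^2 + 5.087082*r + 0.456533)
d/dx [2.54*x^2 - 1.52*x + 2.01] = 5.08*x - 1.52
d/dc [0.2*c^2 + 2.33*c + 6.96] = 0.4*c + 2.33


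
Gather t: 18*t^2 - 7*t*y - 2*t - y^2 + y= 18*t^2 + t*(-7*y - 2) - y^2 + y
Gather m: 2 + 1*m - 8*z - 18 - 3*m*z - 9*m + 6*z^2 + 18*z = m*(-3*z - 8) + 6*z^2 + 10*z - 16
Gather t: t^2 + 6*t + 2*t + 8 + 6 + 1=t^2 + 8*t + 15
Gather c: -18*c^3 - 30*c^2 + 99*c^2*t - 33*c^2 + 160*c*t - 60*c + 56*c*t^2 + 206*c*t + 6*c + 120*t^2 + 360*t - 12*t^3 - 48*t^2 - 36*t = -18*c^3 + c^2*(99*t - 63) + c*(56*t^2 + 366*t - 54) - 12*t^3 + 72*t^2 + 324*t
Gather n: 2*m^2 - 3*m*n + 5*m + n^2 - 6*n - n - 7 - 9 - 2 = 2*m^2 + 5*m + n^2 + n*(-3*m - 7) - 18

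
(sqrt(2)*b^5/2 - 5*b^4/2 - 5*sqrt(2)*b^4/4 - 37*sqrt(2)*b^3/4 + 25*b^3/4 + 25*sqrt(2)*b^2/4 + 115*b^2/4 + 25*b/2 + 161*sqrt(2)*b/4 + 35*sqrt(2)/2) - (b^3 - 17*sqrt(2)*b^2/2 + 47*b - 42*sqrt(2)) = sqrt(2)*b^5/2 - 5*b^4/2 - 5*sqrt(2)*b^4/4 - 37*sqrt(2)*b^3/4 + 21*b^3/4 + 59*sqrt(2)*b^2/4 + 115*b^2/4 - 69*b/2 + 161*sqrt(2)*b/4 + 119*sqrt(2)/2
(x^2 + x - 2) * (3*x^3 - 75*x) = 3*x^5 + 3*x^4 - 81*x^3 - 75*x^2 + 150*x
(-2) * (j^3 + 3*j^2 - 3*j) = -2*j^3 - 6*j^2 + 6*j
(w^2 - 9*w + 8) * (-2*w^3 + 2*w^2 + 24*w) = -2*w^5 + 20*w^4 - 10*w^3 - 200*w^2 + 192*w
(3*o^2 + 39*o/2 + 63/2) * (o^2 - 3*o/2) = 3*o^4 + 15*o^3 + 9*o^2/4 - 189*o/4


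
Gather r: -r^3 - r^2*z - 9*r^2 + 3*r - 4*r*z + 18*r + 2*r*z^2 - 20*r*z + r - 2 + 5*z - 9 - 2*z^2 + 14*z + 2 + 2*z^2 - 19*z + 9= -r^3 + r^2*(-z - 9) + r*(2*z^2 - 24*z + 22)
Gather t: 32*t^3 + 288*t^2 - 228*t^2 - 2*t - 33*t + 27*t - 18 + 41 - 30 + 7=32*t^3 + 60*t^2 - 8*t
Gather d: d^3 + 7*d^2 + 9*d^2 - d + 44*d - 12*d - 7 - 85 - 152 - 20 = d^3 + 16*d^2 + 31*d - 264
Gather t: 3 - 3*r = 3 - 3*r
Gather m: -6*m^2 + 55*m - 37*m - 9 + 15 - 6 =-6*m^2 + 18*m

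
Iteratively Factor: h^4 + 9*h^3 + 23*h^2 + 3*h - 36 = (h - 1)*(h^3 + 10*h^2 + 33*h + 36) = (h - 1)*(h + 4)*(h^2 + 6*h + 9) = (h - 1)*(h + 3)*(h + 4)*(h + 3)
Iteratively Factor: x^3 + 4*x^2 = (x + 4)*(x^2) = x*(x + 4)*(x)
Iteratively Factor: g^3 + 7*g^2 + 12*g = (g)*(g^2 + 7*g + 12) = g*(g + 4)*(g + 3)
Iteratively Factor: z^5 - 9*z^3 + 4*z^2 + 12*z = (z - 2)*(z^4 + 2*z^3 - 5*z^2 - 6*z) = (z - 2)*(z + 3)*(z^3 - z^2 - 2*z) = z*(z - 2)*(z + 3)*(z^2 - z - 2) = z*(z - 2)^2*(z + 3)*(z + 1)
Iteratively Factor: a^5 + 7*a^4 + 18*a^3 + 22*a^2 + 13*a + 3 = (a + 3)*(a^4 + 4*a^3 + 6*a^2 + 4*a + 1) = (a + 1)*(a + 3)*(a^3 + 3*a^2 + 3*a + 1) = (a + 1)^2*(a + 3)*(a^2 + 2*a + 1) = (a + 1)^3*(a + 3)*(a + 1)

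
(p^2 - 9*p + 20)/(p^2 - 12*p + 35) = (p - 4)/(p - 7)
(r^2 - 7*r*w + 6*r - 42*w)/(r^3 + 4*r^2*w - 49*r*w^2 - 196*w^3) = (r + 6)/(r^2 + 11*r*w + 28*w^2)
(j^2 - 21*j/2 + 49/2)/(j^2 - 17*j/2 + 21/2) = (2*j - 7)/(2*j - 3)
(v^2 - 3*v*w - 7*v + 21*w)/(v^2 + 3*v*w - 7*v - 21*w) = (v - 3*w)/(v + 3*w)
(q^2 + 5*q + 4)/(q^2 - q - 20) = (q + 1)/(q - 5)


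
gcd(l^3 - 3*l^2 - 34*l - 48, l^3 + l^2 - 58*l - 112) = l^2 - 6*l - 16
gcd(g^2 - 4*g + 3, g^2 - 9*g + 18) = g - 3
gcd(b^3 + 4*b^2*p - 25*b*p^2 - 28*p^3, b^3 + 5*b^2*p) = 1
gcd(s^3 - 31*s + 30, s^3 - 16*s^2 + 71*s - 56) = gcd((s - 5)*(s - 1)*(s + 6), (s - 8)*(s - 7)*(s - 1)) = s - 1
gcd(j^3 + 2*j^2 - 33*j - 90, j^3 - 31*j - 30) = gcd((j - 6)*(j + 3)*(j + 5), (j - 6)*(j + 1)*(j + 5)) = j^2 - j - 30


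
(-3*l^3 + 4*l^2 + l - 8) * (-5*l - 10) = 15*l^4 + 10*l^3 - 45*l^2 + 30*l + 80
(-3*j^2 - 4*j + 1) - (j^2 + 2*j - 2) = -4*j^2 - 6*j + 3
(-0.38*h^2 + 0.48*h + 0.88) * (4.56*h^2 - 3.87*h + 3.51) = -1.7328*h^4 + 3.6594*h^3 + 0.821399999999999*h^2 - 1.7208*h + 3.0888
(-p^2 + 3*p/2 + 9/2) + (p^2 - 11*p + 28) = 65/2 - 19*p/2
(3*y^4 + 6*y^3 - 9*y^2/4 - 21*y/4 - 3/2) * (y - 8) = 3*y^5 - 18*y^4 - 201*y^3/4 + 51*y^2/4 + 81*y/2 + 12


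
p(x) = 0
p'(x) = 0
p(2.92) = 0.00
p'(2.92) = 0.00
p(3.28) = 0.00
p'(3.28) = 0.00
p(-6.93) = 0.00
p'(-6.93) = 0.00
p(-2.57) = 0.00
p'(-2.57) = 0.00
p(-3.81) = 0.00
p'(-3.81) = 0.00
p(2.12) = 0.00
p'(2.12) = 0.00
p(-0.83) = 0.00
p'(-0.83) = 0.00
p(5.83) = 0.00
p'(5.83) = 0.00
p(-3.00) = 0.00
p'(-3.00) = 0.00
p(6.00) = 0.00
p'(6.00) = 0.00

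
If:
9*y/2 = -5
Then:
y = -10/9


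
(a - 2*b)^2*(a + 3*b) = a^3 - a^2*b - 8*a*b^2 + 12*b^3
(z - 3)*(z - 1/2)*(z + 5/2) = z^3 - z^2 - 29*z/4 + 15/4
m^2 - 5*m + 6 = (m - 3)*(m - 2)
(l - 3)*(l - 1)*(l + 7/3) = l^3 - 5*l^2/3 - 19*l/3 + 7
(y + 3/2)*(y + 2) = y^2 + 7*y/2 + 3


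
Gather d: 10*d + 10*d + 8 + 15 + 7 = 20*d + 30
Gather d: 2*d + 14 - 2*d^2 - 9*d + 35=-2*d^2 - 7*d + 49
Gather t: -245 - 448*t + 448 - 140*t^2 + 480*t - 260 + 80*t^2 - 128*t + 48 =-60*t^2 - 96*t - 9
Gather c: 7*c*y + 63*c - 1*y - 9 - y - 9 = c*(7*y + 63) - 2*y - 18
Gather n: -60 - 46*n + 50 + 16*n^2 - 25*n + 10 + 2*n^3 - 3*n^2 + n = 2*n^3 + 13*n^2 - 70*n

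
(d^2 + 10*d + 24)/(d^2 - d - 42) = (d + 4)/(d - 7)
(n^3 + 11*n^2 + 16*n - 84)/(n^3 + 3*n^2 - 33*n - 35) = (n^2 + 4*n - 12)/(n^2 - 4*n - 5)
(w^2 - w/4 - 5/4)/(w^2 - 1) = (w - 5/4)/(w - 1)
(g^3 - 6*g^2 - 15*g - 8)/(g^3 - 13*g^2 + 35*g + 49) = (g^2 - 7*g - 8)/(g^2 - 14*g + 49)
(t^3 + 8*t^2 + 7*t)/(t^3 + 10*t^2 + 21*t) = (t + 1)/(t + 3)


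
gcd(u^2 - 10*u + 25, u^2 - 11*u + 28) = 1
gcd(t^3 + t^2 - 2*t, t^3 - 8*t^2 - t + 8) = t - 1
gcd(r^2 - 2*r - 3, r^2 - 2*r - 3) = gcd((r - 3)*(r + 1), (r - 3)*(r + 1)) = r^2 - 2*r - 3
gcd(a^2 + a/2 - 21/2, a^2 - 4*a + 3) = a - 3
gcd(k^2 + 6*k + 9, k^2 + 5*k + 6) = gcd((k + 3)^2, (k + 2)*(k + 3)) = k + 3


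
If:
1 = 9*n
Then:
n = 1/9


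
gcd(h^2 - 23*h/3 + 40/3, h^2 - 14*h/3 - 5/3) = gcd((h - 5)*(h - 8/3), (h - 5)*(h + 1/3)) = h - 5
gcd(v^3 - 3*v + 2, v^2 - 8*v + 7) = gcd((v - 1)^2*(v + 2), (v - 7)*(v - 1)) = v - 1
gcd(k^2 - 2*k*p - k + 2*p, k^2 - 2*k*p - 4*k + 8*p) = -k + 2*p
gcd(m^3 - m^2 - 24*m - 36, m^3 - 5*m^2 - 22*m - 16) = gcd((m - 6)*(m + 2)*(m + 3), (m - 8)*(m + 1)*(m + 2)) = m + 2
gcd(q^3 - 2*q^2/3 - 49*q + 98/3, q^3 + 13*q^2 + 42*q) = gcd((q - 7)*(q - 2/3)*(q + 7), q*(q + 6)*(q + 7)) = q + 7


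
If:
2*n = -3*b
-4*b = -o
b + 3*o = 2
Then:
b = 2/13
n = -3/13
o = 8/13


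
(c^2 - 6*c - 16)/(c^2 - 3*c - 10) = (c - 8)/(c - 5)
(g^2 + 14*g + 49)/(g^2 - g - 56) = (g + 7)/(g - 8)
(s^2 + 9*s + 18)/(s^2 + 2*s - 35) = (s^2 + 9*s + 18)/(s^2 + 2*s - 35)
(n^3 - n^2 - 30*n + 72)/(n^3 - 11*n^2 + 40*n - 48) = (n + 6)/(n - 4)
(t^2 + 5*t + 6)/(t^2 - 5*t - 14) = (t + 3)/(t - 7)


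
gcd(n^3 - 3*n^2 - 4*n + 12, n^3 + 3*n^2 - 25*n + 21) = n - 3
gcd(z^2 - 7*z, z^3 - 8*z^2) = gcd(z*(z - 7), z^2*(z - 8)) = z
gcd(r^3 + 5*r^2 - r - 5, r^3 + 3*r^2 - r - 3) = r^2 - 1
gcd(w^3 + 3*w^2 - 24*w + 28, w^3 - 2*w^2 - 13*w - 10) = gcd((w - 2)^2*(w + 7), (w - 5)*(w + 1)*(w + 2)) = 1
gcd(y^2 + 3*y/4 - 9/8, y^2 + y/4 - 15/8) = y + 3/2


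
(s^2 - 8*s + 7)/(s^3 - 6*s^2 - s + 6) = (s - 7)/(s^2 - 5*s - 6)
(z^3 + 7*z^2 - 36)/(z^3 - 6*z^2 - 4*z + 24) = (z^2 + 9*z + 18)/(z^2 - 4*z - 12)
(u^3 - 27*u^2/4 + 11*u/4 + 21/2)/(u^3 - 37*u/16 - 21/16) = 4*(u - 6)/(4*u + 3)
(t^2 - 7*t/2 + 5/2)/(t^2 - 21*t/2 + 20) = (t - 1)/(t - 8)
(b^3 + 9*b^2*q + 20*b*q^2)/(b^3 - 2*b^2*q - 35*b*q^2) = (-b - 4*q)/(-b + 7*q)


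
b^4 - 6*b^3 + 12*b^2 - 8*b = b*(b - 2)^3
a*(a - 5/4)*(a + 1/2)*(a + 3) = a^4 + 9*a^3/4 - 23*a^2/8 - 15*a/8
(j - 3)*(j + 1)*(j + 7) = j^3 + 5*j^2 - 17*j - 21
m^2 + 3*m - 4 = (m - 1)*(m + 4)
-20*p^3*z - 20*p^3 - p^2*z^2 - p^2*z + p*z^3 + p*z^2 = (-5*p + z)*(4*p + z)*(p*z + p)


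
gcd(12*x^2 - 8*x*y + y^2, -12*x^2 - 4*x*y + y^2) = 6*x - y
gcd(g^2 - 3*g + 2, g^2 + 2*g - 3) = g - 1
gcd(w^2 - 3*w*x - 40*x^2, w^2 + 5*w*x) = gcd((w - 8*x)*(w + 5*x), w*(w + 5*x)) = w + 5*x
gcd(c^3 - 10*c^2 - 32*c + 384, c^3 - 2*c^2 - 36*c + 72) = c + 6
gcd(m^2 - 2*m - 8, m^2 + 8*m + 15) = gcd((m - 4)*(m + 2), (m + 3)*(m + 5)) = 1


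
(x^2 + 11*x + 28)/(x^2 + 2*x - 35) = (x + 4)/(x - 5)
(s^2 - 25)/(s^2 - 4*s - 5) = (s + 5)/(s + 1)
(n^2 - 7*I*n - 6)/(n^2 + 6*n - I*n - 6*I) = (n - 6*I)/(n + 6)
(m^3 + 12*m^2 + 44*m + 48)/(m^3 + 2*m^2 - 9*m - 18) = (m^2 + 10*m + 24)/(m^2 - 9)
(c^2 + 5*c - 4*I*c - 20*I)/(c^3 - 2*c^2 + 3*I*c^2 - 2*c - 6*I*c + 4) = (c^2 + c*(5 - 4*I) - 20*I)/(c^3 + c^2*(-2 + 3*I) + c*(-2 - 6*I) + 4)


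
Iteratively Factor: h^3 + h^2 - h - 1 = (h + 1)*(h^2 - 1) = (h - 1)*(h + 1)*(h + 1)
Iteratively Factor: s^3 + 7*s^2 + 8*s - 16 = (s + 4)*(s^2 + 3*s - 4) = (s + 4)^2*(s - 1)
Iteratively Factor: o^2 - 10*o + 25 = (o - 5)*(o - 5)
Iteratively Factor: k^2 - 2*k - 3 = (k + 1)*(k - 3)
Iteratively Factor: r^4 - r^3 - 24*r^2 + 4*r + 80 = (r + 2)*(r^3 - 3*r^2 - 18*r + 40) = (r - 2)*(r + 2)*(r^2 - r - 20) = (r - 2)*(r + 2)*(r + 4)*(r - 5)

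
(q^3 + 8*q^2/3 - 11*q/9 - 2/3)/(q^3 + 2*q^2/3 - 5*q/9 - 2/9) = (q + 3)/(q + 1)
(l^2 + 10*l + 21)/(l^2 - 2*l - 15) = (l + 7)/(l - 5)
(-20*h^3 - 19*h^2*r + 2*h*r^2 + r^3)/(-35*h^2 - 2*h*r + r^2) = (-4*h^2 - 3*h*r + r^2)/(-7*h + r)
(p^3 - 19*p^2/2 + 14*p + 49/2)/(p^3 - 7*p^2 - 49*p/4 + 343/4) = 2*(p + 1)/(2*p + 7)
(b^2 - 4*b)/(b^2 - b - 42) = b*(4 - b)/(-b^2 + b + 42)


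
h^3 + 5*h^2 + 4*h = h*(h + 1)*(h + 4)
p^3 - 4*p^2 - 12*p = p*(p - 6)*(p + 2)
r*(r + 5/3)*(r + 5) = r^3 + 20*r^2/3 + 25*r/3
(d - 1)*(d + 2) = d^2 + d - 2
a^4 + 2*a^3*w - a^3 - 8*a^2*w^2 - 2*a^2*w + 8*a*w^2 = a*(a - 1)*(a - 2*w)*(a + 4*w)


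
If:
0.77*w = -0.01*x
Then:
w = -0.012987012987013*x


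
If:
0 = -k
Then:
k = 0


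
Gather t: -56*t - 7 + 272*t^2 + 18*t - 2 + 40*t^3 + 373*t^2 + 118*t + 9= 40*t^3 + 645*t^2 + 80*t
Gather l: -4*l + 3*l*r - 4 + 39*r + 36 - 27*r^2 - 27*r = l*(3*r - 4) - 27*r^2 + 12*r + 32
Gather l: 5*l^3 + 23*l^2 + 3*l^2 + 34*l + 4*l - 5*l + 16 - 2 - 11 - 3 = 5*l^3 + 26*l^2 + 33*l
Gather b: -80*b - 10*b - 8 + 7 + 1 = -90*b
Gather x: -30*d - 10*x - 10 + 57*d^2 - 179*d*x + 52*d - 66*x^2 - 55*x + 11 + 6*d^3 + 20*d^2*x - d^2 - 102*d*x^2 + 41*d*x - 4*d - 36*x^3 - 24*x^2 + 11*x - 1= 6*d^3 + 56*d^2 + 18*d - 36*x^3 + x^2*(-102*d - 90) + x*(20*d^2 - 138*d - 54)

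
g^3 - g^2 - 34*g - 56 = (g - 7)*(g + 2)*(g + 4)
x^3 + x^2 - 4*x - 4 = (x - 2)*(x + 1)*(x + 2)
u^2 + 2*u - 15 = (u - 3)*(u + 5)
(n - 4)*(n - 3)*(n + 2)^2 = n^4 - 3*n^3 - 12*n^2 + 20*n + 48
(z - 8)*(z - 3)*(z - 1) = z^3 - 12*z^2 + 35*z - 24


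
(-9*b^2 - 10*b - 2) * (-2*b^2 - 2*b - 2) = 18*b^4 + 38*b^3 + 42*b^2 + 24*b + 4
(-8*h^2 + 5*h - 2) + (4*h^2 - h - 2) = -4*h^2 + 4*h - 4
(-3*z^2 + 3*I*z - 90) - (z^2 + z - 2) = -4*z^2 - z + 3*I*z - 88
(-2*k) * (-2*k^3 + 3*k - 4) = 4*k^4 - 6*k^2 + 8*k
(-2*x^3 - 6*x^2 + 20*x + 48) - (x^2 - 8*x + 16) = -2*x^3 - 7*x^2 + 28*x + 32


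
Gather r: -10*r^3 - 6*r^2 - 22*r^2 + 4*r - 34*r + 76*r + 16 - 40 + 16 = -10*r^3 - 28*r^2 + 46*r - 8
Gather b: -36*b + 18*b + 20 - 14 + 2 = 8 - 18*b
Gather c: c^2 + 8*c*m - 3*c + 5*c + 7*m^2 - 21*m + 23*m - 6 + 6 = c^2 + c*(8*m + 2) + 7*m^2 + 2*m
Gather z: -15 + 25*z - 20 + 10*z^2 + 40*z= 10*z^2 + 65*z - 35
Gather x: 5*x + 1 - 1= 5*x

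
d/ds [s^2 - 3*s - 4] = 2*s - 3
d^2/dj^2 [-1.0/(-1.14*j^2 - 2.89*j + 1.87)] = (-2.5992*j^2 - 6.5892*j + 1.0*(2.28*j + 2.89)*(4.56*j + 5.78) + 4.2636)/(1.14*j^2 + 2.89*j - 1.87)^3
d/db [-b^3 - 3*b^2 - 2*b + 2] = -3*b^2 - 6*b - 2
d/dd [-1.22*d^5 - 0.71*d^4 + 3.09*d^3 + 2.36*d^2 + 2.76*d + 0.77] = -6.1*d^4 - 2.84*d^3 + 9.27*d^2 + 4.72*d + 2.76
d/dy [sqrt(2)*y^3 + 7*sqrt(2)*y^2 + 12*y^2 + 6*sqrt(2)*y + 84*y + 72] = 3*sqrt(2)*y^2 + 14*sqrt(2)*y + 24*y + 6*sqrt(2) + 84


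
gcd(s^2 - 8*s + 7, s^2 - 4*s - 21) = s - 7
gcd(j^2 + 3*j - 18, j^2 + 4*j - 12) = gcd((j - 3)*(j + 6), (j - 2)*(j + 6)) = j + 6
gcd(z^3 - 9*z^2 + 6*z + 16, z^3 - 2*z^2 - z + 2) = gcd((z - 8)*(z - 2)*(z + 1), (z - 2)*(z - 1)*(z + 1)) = z^2 - z - 2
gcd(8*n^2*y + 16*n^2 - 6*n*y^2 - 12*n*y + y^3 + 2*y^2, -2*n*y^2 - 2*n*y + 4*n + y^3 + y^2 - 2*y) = -2*n*y - 4*n + y^2 + 2*y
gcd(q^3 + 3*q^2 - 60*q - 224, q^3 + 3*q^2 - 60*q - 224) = q^3 + 3*q^2 - 60*q - 224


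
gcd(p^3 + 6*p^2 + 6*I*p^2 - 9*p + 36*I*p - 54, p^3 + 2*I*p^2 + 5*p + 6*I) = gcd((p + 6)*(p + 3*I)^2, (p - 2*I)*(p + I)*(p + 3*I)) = p + 3*I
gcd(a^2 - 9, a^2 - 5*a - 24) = a + 3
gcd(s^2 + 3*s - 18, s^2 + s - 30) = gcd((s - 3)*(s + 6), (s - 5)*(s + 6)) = s + 6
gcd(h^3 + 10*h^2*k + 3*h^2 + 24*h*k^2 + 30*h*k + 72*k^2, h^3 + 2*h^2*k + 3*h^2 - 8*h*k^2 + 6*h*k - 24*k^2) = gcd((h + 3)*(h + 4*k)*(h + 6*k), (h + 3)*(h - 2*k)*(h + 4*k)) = h^2 + 4*h*k + 3*h + 12*k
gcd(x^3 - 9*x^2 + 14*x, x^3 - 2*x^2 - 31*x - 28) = x - 7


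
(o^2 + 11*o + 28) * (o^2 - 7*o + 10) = o^4 + 4*o^3 - 39*o^2 - 86*o + 280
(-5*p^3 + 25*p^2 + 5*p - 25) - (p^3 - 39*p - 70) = -6*p^3 + 25*p^2 + 44*p + 45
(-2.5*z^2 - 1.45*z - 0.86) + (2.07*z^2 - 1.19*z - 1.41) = -0.43*z^2 - 2.64*z - 2.27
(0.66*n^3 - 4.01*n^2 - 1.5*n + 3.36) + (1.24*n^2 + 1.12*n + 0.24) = 0.66*n^3 - 2.77*n^2 - 0.38*n + 3.6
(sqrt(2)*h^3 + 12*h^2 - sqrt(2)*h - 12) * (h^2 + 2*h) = sqrt(2)*h^5 + 2*sqrt(2)*h^4 + 12*h^4 - sqrt(2)*h^3 + 24*h^3 - 12*h^2 - 2*sqrt(2)*h^2 - 24*h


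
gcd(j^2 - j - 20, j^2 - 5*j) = j - 5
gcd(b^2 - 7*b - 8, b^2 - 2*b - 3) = b + 1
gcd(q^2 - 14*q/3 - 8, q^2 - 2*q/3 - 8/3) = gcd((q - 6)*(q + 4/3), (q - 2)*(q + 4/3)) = q + 4/3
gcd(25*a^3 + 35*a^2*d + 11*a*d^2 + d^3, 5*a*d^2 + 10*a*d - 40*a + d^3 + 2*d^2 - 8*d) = 5*a + d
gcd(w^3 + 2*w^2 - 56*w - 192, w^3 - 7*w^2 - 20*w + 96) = w^2 - 4*w - 32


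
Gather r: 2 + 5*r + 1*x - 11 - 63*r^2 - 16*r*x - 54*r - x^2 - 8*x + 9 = -63*r^2 + r*(-16*x - 49) - x^2 - 7*x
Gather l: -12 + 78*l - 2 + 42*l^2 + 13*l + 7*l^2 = 49*l^2 + 91*l - 14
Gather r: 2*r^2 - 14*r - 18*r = 2*r^2 - 32*r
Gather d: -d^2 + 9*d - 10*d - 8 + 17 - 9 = -d^2 - d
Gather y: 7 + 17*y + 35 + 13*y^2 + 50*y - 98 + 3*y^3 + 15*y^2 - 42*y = 3*y^3 + 28*y^2 + 25*y - 56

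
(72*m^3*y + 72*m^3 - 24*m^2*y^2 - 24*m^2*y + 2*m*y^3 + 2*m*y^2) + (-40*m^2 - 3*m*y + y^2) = 72*m^3*y + 72*m^3 - 24*m^2*y^2 - 24*m^2*y - 40*m^2 + 2*m*y^3 + 2*m*y^2 - 3*m*y + y^2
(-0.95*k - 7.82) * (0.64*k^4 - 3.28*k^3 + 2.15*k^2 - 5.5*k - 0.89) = -0.608*k^5 - 1.8888*k^4 + 23.6071*k^3 - 11.588*k^2 + 43.8555*k + 6.9598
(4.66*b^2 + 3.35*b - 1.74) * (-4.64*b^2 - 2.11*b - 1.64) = -21.6224*b^4 - 25.3766*b^3 - 6.6373*b^2 - 1.8226*b + 2.8536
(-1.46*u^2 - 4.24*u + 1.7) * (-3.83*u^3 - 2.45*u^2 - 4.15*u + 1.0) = 5.5918*u^5 + 19.8162*u^4 + 9.936*u^3 + 11.971*u^2 - 11.295*u + 1.7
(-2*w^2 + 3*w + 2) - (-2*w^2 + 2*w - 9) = w + 11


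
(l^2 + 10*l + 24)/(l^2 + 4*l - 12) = (l + 4)/(l - 2)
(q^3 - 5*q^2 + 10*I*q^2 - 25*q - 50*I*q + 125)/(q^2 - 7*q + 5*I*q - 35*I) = (q^2 + 5*q*(-1 + I) - 25*I)/(q - 7)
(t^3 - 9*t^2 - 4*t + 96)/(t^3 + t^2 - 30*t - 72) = (t^2 - 12*t + 32)/(t^2 - 2*t - 24)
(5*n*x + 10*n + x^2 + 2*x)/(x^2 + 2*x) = (5*n + x)/x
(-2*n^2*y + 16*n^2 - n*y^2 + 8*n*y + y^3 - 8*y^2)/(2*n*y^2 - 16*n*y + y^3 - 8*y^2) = (-2*n^2 - n*y + y^2)/(y*(2*n + y))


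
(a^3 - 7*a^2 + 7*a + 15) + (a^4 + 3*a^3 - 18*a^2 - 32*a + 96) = a^4 + 4*a^3 - 25*a^2 - 25*a + 111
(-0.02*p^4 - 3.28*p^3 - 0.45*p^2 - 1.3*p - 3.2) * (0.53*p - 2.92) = -0.0106*p^5 - 1.68*p^4 + 9.3391*p^3 + 0.625*p^2 + 2.1*p + 9.344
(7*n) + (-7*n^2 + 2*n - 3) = -7*n^2 + 9*n - 3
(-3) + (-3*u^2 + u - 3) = -3*u^2 + u - 6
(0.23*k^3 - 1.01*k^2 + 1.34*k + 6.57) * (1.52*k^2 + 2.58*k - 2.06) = 0.3496*k^5 - 0.9418*k^4 - 1.0428*k^3 + 15.5242*k^2 + 14.1902*k - 13.5342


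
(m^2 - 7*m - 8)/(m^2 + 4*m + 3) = (m - 8)/(m + 3)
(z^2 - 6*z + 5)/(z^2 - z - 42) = (-z^2 + 6*z - 5)/(-z^2 + z + 42)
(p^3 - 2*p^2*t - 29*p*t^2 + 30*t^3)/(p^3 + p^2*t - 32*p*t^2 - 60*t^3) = (p - t)/(p + 2*t)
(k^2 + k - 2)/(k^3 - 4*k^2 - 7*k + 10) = 1/(k - 5)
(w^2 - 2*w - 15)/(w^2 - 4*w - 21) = (w - 5)/(w - 7)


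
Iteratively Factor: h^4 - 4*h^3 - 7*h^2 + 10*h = (h)*(h^3 - 4*h^2 - 7*h + 10) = h*(h - 1)*(h^2 - 3*h - 10) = h*(h - 1)*(h + 2)*(h - 5)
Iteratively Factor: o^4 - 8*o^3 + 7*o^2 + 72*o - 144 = (o - 3)*(o^3 - 5*o^2 - 8*o + 48) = (o - 4)*(o - 3)*(o^2 - o - 12) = (o - 4)*(o - 3)*(o + 3)*(o - 4)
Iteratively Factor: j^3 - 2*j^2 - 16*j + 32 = (j + 4)*(j^2 - 6*j + 8) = (j - 2)*(j + 4)*(j - 4)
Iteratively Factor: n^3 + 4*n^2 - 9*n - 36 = (n + 3)*(n^2 + n - 12) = (n + 3)*(n + 4)*(n - 3)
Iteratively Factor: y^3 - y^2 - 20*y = (y + 4)*(y^2 - 5*y) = (y - 5)*(y + 4)*(y)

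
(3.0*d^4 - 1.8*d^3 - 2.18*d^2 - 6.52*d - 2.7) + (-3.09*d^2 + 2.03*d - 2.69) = 3.0*d^4 - 1.8*d^3 - 5.27*d^2 - 4.49*d - 5.39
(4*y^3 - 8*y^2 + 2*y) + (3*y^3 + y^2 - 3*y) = 7*y^3 - 7*y^2 - y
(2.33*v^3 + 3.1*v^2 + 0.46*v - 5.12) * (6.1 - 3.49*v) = -8.1317*v^4 + 3.394*v^3 + 17.3046*v^2 + 20.6748*v - 31.232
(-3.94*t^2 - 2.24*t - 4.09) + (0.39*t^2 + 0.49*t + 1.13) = -3.55*t^2 - 1.75*t - 2.96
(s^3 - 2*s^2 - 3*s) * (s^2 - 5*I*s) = s^5 - 2*s^4 - 5*I*s^4 - 3*s^3 + 10*I*s^3 + 15*I*s^2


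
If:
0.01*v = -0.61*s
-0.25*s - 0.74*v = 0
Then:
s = 0.00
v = 0.00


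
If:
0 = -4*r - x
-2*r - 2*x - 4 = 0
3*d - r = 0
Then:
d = 2/9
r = 2/3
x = -8/3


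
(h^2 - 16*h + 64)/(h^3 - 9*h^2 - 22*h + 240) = (h - 8)/(h^2 - h - 30)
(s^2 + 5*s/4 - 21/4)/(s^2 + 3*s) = (s - 7/4)/s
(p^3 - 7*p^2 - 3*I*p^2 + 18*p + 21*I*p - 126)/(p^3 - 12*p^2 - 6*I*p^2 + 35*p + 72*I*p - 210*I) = (p + 3*I)/(p - 5)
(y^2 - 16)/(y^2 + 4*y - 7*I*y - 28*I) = (y - 4)/(y - 7*I)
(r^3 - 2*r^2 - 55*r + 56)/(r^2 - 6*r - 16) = (r^2 + 6*r - 7)/(r + 2)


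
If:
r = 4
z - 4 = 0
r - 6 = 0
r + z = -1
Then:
No Solution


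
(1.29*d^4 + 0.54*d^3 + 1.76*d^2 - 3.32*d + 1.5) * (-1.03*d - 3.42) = -1.3287*d^5 - 4.968*d^4 - 3.6596*d^3 - 2.5996*d^2 + 9.8094*d - 5.13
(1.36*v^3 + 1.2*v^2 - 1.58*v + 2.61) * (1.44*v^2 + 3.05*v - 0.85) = 1.9584*v^5 + 5.876*v^4 + 0.2288*v^3 - 2.0806*v^2 + 9.3035*v - 2.2185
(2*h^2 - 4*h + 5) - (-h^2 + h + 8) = 3*h^2 - 5*h - 3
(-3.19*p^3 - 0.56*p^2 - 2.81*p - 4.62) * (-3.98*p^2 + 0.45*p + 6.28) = 12.6962*p^5 + 0.7933*p^4 - 9.1014*p^3 + 13.6063*p^2 - 19.7258*p - 29.0136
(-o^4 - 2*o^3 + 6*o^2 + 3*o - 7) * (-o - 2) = o^5 + 4*o^4 - 2*o^3 - 15*o^2 + o + 14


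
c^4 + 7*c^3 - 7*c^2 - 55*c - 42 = (c - 3)*(c + 1)*(c + 2)*(c + 7)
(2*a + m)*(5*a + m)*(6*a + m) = 60*a^3 + 52*a^2*m + 13*a*m^2 + m^3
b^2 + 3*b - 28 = (b - 4)*(b + 7)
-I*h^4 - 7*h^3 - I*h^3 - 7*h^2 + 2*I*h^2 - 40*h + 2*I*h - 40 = (h - 5*I)*(h - 4*I)*(h + 2*I)*(-I*h - I)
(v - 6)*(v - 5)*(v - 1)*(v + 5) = v^4 - 7*v^3 - 19*v^2 + 175*v - 150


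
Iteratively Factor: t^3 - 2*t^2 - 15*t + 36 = (t - 3)*(t^2 + t - 12) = (t - 3)*(t + 4)*(t - 3)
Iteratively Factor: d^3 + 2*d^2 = (d)*(d^2 + 2*d) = d*(d + 2)*(d)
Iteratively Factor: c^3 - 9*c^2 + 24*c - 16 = (c - 4)*(c^2 - 5*c + 4) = (c - 4)^2*(c - 1)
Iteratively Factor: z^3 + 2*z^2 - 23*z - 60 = (z + 3)*(z^2 - z - 20) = (z + 3)*(z + 4)*(z - 5)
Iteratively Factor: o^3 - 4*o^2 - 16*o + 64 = (o - 4)*(o^2 - 16) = (o - 4)^2*(o + 4)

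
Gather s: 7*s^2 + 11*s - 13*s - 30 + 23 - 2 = 7*s^2 - 2*s - 9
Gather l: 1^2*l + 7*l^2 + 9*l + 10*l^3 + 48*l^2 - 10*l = 10*l^3 + 55*l^2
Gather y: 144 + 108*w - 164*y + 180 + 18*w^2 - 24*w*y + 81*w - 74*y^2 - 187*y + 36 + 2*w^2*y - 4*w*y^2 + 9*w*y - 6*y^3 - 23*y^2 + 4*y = 18*w^2 + 189*w - 6*y^3 + y^2*(-4*w - 97) + y*(2*w^2 - 15*w - 347) + 360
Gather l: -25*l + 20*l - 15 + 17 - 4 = -5*l - 2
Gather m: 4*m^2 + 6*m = 4*m^2 + 6*m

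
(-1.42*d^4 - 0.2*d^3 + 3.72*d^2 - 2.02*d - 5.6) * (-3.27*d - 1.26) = 4.6434*d^5 + 2.4432*d^4 - 11.9124*d^3 + 1.9182*d^2 + 20.8572*d + 7.056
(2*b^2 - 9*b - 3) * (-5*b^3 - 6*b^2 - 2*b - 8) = -10*b^5 + 33*b^4 + 65*b^3 + 20*b^2 + 78*b + 24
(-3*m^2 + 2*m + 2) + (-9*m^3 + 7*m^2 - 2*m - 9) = -9*m^3 + 4*m^2 - 7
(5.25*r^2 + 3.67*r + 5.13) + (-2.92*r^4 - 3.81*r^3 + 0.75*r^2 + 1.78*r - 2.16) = -2.92*r^4 - 3.81*r^3 + 6.0*r^2 + 5.45*r + 2.97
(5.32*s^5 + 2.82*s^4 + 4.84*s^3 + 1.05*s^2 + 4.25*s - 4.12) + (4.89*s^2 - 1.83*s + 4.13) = 5.32*s^5 + 2.82*s^4 + 4.84*s^3 + 5.94*s^2 + 2.42*s + 0.00999999999999979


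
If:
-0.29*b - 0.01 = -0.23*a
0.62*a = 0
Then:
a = 0.00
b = -0.03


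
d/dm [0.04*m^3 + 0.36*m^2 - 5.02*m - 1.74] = 0.12*m^2 + 0.72*m - 5.02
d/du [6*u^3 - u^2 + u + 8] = 18*u^2 - 2*u + 1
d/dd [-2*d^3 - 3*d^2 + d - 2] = -6*d^2 - 6*d + 1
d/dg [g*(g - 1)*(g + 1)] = 3*g^2 - 1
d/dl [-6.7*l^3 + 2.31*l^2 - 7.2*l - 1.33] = -20.1*l^2 + 4.62*l - 7.2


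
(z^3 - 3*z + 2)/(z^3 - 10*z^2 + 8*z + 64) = (z^2 - 2*z + 1)/(z^2 - 12*z + 32)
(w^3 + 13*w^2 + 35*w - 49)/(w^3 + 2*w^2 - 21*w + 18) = (w^2 + 14*w + 49)/(w^2 + 3*w - 18)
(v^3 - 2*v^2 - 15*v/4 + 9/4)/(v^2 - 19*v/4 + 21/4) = (4*v^2 + 4*v - 3)/(4*v - 7)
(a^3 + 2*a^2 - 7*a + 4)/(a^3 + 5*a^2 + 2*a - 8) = (a - 1)/(a + 2)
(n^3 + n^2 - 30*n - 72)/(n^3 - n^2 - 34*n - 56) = (n^2 - 3*n - 18)/(n^2 - 5*n - 14)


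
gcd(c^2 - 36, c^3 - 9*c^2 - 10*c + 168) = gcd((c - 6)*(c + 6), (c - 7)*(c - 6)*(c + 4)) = c - 6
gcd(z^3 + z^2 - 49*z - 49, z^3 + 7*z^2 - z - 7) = z^2 + 8*z + 7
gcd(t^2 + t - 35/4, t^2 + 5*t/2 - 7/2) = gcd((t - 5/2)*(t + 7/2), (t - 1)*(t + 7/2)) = t + 7/2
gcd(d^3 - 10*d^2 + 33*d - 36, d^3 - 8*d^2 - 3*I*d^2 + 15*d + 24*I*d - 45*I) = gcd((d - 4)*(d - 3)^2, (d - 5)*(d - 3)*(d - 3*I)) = d - 3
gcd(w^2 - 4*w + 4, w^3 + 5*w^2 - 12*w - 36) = 1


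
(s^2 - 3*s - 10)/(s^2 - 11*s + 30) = (s + 2)/(s - 6)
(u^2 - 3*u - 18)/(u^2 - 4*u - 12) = (u + 3)/(u + 2)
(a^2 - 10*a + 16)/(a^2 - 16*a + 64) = (a - 2)/(a - 8)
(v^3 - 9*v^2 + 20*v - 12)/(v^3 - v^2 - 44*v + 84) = (v - 1)/(v + 7)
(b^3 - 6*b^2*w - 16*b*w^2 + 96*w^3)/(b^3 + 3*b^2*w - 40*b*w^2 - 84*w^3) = (b^2 - 16*w^2)/(b^2 + 9*b*w + 14*w^2)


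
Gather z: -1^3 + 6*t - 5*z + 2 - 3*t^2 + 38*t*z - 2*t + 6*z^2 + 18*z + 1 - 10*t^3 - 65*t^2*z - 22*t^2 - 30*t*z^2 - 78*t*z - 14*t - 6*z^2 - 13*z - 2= -10*t^3 - 25*t^2 - 30*t*z^2 - 10*t + z*(-65*t^2 - 40*t)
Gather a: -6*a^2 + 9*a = -6*a^2 + 9*a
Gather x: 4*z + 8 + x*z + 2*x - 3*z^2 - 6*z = x*(z + 2) - 3*z^2 - 2*z + 8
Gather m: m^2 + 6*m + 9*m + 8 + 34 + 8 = m^2 + 15*m + 50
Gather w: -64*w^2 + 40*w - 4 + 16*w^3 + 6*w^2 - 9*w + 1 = 16*w^3 - 58*w^2 + 31*w - 3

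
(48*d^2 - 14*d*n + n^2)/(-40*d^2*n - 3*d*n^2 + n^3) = (-6*d + n)/(n*(5*d + n))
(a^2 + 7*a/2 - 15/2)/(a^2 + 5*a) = (a - 3/2)/a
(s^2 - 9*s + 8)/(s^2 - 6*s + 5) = (s - 8)/(s - 5)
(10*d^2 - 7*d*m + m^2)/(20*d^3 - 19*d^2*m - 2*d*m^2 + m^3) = (2*d - m)/(4*d^2 - 3*d*m - m^2)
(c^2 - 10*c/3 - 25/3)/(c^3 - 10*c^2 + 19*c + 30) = (c + 5/3)/(c^2 - 5*c - 6)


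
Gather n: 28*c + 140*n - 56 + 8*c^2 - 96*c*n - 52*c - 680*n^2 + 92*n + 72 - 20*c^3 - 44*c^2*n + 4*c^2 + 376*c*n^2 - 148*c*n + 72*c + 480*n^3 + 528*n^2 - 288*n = -20*c^3 + 12*c^2 + 48*c + 480*n^3 + n^2*(376*c - 152) + n*(-44*c^2 - 244*c - 56) + 16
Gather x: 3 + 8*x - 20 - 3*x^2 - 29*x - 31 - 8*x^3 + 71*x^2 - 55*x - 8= -8*x^3 + 68*x^2 - 76*x - 56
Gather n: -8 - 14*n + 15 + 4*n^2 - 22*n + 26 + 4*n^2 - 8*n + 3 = 8*n^2 - 44*n + 36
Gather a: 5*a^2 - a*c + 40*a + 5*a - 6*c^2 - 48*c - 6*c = 5*a^2 + a*(45 - c) - 6*c^2 - 54*c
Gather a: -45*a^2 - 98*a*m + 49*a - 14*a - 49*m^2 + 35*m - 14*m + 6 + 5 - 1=-45*a^2 + a*(35 - 98*m) - 49*m^2 + 21*m + 10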